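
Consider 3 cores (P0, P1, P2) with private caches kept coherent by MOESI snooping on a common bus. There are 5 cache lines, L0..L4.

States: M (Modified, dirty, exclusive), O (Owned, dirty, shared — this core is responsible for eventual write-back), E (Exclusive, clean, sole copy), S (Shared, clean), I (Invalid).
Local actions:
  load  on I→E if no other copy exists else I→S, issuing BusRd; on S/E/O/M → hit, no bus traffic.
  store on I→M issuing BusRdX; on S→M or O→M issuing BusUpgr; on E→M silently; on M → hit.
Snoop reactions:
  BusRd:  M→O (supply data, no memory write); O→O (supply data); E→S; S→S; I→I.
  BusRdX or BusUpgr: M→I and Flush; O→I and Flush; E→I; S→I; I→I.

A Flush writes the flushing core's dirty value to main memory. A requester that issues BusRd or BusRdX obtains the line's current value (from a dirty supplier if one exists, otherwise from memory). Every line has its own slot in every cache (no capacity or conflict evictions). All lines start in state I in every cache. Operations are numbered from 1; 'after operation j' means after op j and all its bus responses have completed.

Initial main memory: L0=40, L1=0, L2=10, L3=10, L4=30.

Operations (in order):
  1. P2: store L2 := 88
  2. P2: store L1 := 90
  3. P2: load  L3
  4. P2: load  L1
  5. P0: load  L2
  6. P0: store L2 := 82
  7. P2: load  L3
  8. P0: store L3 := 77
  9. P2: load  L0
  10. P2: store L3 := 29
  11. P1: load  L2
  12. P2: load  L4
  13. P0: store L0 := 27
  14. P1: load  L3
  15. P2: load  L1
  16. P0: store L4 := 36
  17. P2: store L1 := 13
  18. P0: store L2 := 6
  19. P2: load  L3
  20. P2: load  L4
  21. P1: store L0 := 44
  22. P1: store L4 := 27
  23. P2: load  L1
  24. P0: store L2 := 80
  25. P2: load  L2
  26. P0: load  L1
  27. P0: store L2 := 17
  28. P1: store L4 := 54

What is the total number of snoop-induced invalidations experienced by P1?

invalidations = 1

1. P2: store L2 := 88  bus=[BusRdX]  L2: P0=I P1=I P2=M  mem[L2]=10
2. P2: store L1 := 90  bus=[BusRdX]  L1: P0=I P1=I P2=M  mem[L1]=0
3. P2: load  L3  bus=[BusRd]  L3: P0=I P1=I P2=E  mem[L3]=10
4. P2: load  L1  bus=[-]  L1: P0=I P1=I P2=M  mem[L1]=0
5. P0: load  L2  bus=[BusRd]  L2: P0=S P1=I P2=O  mem[L2]=10
6. P0: store L2 := 82  bus=[BusUpgr,Flush]  L2: P0=M P1=I P2=I  mem[L2]=88
7. P2: load  L3  bus=[-]  L3: P0=I P1=I P2=E  mem[L3]=10
8. P0: store L3 := 77  bus=[BusRdX]  L3: P0=M P1=I P2=I  mem[L3]=10
9. P2: load  L0  bus=[BusRd]  L0: P0=I P1=I P2=E  mem[L0]=40
10. P2: store L3 := 29  bus=[BusRdX,Flush]  L3: P0=I P1=I P2=M  mem[L3]=77
11. P1: load  L2  bus=[BusRd]  L2: P0=O P1=S P2=I  mem[L2]=88
12. P2: load  L4  bus=[BusRd]  L4: P0=I P1=I P2=E  mem[L4]=30
13. P0: store L0 := 27  bus=[BusRdX]  L0: P0=M P1=I P2=I  mem[L0]=40
14. P1: load  L3  bus=[BusRd]  L3: P0=I P1=S P2=O  mem[L3]=77
15. P2: load  L1  bus=[-]  L1: P0=I P1=I P2=M  mem[L1]=0
16. P0: store L4 := 36  bus=[BusRdX]  L4: P0=M P1=I P2=I  mem[L4]=30
17. P2: store L1 := 13  bus=[-]  L1: P0=I P1=I P2=M  mem[L1]=0
18. P0: store L2 := 6  bus=[BusUpgr]  L2: P0=M P1=I P2=I  mem[L2]=88
19. P2: load  L3  bus=[-]  L3: P0=I P1=S P2=O  mem[L3]=77
20. P2: load  L4  bus=[BusRd]  L4: P0=O P1=I P2=S  mem[L4]=30
21. P1: store L0 := 44  bus=[BusRdX,Flush]  L0: P0=I P1=M P2=I  mem[L0]=27
22. P1: store L4 := 27  bus=[BusRdX,Flush]  L4: P0=I P1=M P2=I  mem[L4]=36
23. P2: load  L1  bus=[-]  L1: P0=I P1=I P2=M  mem[L1]=0
24. P0: store L2 := 80  bus=[-]  L2: P0=M P1=I P2=I  mem[L2]=88
25. P2: load  L2  bus=[BusRd]  L2: P0=O P1=I P2=S  mem[L2]=88
26. P0: load  L1  bus=[BusRd]  L1: P0=S P1=I P2=O  mem[L1]=0
27. P0: store L2 := 17  bus=[BusUpgr]  L2: P0=M P1=I P2=I  mem[L2]=88
28. P1: store L4 := 54  bus=[-]  L4: P0=I P1=M P2=I  mem[L4]=36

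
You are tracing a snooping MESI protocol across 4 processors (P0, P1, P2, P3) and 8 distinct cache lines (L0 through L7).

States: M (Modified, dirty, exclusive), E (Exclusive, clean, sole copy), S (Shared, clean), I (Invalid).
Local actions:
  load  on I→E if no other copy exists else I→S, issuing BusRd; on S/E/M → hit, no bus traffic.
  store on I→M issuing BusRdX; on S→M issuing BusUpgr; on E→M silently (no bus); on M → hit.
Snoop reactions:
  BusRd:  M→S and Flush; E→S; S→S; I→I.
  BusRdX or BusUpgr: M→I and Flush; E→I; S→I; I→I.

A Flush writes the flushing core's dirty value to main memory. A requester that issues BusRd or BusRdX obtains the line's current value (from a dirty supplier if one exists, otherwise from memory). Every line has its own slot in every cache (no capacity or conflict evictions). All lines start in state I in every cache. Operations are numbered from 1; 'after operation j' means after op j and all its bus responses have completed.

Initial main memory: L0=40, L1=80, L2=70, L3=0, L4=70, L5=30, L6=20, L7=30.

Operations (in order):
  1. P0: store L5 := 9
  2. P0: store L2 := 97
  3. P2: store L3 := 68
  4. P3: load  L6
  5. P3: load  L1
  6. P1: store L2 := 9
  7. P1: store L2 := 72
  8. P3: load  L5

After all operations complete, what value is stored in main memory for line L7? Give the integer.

memory[L7] = 30

1. P0: store L5 := 9  bus=[BusRdX]  L5: P0=M P1=I P2=I P3=I  mem[L5]=30
2. P0: store L2 := 97  bus=[BusRdX]  L2: P0=M P1=I P2=I P3=I  mem[L2]=70
3. P2: store L3 := 68  bus=[BusRdX]  L3: P0=I P1=I P2=M P3=I  mem[L3]=0
4. P3: load  L6  bus=[BusRd]  L6: P0=I P1=I P2=I P3=E  mem[L6]=20
5. P3: load  L1  bus=[BusRd]  L1: P0=I P1=I P2=I P3=E  mem[L1]=80
6. P1: store L2 := 9  bus=[BusRdX,Flush]  L2: P0=I P1=M P2=I P3=I  mem[L2]=97
7. P1: store L2 := 72  bus=[-]  L2: P0=I P1=M P2=I P3=I  mem[L2]=97
8. P3: load  L5  bus=[BusRd,Flush]  L5: P0=S P1=I P2=I P3=S  mem[L5]=9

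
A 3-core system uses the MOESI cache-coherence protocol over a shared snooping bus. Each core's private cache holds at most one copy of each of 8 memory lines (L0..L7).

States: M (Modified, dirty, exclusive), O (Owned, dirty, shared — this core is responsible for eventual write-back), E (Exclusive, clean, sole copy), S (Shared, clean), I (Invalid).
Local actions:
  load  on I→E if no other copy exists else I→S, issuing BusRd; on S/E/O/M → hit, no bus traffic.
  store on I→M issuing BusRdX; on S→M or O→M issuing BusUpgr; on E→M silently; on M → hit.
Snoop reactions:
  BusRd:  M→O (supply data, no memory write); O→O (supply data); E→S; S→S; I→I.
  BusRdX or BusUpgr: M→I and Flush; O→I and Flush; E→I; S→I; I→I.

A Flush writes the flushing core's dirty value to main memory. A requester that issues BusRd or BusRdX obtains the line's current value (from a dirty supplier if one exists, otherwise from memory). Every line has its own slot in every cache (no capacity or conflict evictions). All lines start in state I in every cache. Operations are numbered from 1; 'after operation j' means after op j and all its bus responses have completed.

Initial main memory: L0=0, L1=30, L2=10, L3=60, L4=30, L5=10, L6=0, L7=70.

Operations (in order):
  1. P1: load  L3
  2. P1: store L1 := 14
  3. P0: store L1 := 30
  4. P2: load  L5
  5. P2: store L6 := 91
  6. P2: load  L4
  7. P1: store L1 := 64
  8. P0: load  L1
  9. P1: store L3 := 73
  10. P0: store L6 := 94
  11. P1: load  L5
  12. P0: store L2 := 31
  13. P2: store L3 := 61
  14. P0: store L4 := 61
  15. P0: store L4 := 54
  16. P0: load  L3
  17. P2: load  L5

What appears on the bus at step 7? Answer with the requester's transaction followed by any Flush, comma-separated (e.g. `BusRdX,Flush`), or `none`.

[1] P1: load  L3 | P0:I, P1:E(60), P2:I | bus: BusRd
[2] P1: store L1 := 14 | P0:I, P1:M(14), P2:I | bus: BusRdX
[3] P0: store L1 := 30 | P0:M(30), P1:I, P2:I | bus: BusRdX,Flush
[4] P2: load  L5 | P0:I, P1:I, P2:E(10) | bus: BusRd
[5] P2: store L6 := 91 | P0:I, P1:I, P2:M(91) | bus: BusRdX
[6] P2: load  L4 | P0:I, P1:I, P2:E(30) | bus: BusRd
[7] P1: store L1 := 64 | P0:I, P1:M(64), P2:I | bus: BusRdX,Flush
[8] P0: load  L1 | P0:S(64), P1:O(64), P2:I | bus: BusRd
[9] P1: store L3 := 73 | P0:I, P1:M(73), P2:I | bus: none
[10] P0: store L6 := 94 | P0:M(94), P1:I, P2:I | bus: BusRdX,Flush
[11] P1: load  L5 | P0:I, P1:S(10), P2:S(10) | bus: BusRd
[12] P0: store L2 := 31 | P0:M(31), P1:I, P2:I | bus: BusRdX
[13] P2: store L3 := 61 | P0:I, P1:I, P2:M(61) | bus: BusRdX,Flush
[14] P0: store L4 := 61 | P0:M(61), P1:I, P2:I | bus: BusRdX
[15] P0: store L4 := 54 | P0:M(54), P1:I, P2:I | bus: none
[16] P0: load  L3 | P0:S(61), P1:I, P2:O(61) | bus: BusRd
[17] P2: load  L5 | P0:I, P1:S(10), P2:S(10) | bus: none

bus = BusRdX,Flush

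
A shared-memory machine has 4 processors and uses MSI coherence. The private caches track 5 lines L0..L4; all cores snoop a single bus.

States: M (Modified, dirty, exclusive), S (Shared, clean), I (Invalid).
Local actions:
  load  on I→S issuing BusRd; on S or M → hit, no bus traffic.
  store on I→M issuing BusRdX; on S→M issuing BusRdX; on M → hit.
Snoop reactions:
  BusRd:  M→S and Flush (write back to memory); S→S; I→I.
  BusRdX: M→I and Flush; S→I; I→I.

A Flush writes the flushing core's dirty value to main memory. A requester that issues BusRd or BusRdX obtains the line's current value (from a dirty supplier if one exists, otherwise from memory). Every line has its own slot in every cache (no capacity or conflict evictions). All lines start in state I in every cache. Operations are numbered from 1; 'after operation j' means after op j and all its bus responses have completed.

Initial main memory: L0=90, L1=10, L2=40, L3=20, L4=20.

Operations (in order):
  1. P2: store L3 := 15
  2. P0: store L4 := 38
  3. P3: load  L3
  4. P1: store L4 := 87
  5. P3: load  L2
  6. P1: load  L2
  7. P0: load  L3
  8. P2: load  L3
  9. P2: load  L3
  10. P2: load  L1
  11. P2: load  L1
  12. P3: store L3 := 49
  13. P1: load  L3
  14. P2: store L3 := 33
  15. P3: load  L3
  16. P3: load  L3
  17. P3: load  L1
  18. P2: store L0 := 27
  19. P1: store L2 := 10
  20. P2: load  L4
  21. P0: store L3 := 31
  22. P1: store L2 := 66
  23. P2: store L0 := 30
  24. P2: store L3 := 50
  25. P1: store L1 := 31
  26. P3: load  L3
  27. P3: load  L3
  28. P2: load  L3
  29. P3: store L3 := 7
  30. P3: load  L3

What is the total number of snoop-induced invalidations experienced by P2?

[1] P2: store L3 := 15 | P0:I, P1:I, P2:M(15), P3:I | bus: BusRdX
[2] P0: store L4 := 38 | P0:M(38), P1:I, P2:I, P3:I | bus: BusRdX
[3] P3: load  L3 | P0:I, P1:I, P2:S(15), P3:S(15) | bus: BusRd,Flush
[4] P1: store L4 := 87 | P0:I, P1:M(87), P2:I, P3:I | bus: BusRdX,Flush
[5] P3: load  L2 | P0:I, P1:I, P2:I, P3:S(40) | bus: BusRd
[6] P1: load  L2 | P0:I, P1:S(40), P2:I, P3:S(40) | bus: BusRd
[7] P0: load  L3 | P0:S(15), P1:I, P2:S(15), P3:S(15) | bus: BusRd
[8] P2: load  L3 | P0:S(15), P1:I, P2:S(15), P3:S(15) | bus: none
[9] P2: load  L3 | P0:S(15), P1:I, P2:S(15), P3:S(15) | bus: none
[10] P2: load  L1 | P0:I, P1:I, P2:S(10), P3:I | bus: BusRd
[11] P2: load  L1 | P0:I, P1:I, P2:S(10), P3:I | bus: none
[12] P3: store L3 := 49 | P0:I, P1:I, P2:I, P3:M(49) | bus: BusRdX
[13] P1: load  L3 | P0:I, P1:S(49), P2:I, P3:S(49) | bus: BusRd,Flush
[14] P2: store L3 := 33 | P0:I, P1:I, P2:M(33), P3:I | bus: BusRdX
[15] P3: load  L3 | P0:I, P1:I, P2:S(33), P3:S(33) | bus: BusRd,Flush
[16] P3: load  L3 | P0:I, P1:I, P2:S(33), P3:S(33) | bus: none
[17] P3: load  L1 | P0:I, P1:I, P2:S(10), P3:S(10) | bus: BusRd
[18] P2: store L0 := 27 | P0:I, P1:I, P2:M(27), P3:I | bus: BusRdX
[19] P1: store L2 := 10 | P0:I, P1:M(10), P2:I, P3:I | bus: BusRdX
[20] P2: load  L4 | P0:I, P1:S(87), P2:S(87), P3:I | bus: BusRd,Flush
[21] P0: store L3 := 31 | P0:M(31), P1:I, P2:I, P3:I | bus: BusRdX
[22] P1: store L2 := 66 | P0:I, P1:M(66), P2:I, P3:I | bus: none
[23] P2: store L0 := 30 | P0:I, P1:I, P2:M(30), P3:I | bus: none
[24] P2: store L3 := 50 | P0:I, P1:I, P2:M(50), P3:I | bus: BusRdX,Flush
[25] P1: store L1 := 31 | P0:I, P1:M(31), P2:I, P3:I | bus: BusRdX
[26] P3: load  L3 | P0:I, P1:I, P2:S(50), P3:S(50) | bus: BusRd,Flush
[27] P3: load  L3 | P0:I, P1:I, P2:S(50), P3:S(50) | bus: none
[28] P2: load  L3 | P0:I, P1:I, P2:S(50), P3:S(50) | bus: none
[29] P3: store L3 := 7 | P0:I, P1:I, P2:I, P3:M(7) | bus: BusRdX
[30] P3: load  L3 | P0:I, P1:I, P2:I, P3:M(7) | bus: none

invalidations = 4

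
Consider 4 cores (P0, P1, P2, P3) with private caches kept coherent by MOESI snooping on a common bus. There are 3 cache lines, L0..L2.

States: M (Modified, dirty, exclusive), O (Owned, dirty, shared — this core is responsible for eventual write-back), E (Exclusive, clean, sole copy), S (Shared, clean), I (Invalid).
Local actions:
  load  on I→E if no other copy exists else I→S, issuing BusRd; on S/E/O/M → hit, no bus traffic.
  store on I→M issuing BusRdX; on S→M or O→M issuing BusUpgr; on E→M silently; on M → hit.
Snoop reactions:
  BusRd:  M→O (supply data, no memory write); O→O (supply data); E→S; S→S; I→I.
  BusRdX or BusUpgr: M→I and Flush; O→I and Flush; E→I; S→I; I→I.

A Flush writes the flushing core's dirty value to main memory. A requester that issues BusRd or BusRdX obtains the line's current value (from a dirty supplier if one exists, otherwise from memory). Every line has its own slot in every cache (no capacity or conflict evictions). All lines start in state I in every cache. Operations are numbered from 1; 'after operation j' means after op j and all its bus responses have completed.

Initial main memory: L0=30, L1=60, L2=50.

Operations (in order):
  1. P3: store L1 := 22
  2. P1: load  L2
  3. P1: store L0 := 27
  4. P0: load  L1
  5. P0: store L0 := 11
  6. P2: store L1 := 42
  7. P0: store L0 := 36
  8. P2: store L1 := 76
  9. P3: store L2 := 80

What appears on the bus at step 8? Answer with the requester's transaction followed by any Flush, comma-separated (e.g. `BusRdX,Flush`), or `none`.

1. P3: store L1 := 22  bus=[BusRdX]  L1: P0=I P1=I P2=I P3=M  mem[L1]=60
2. P1: load  L2  bus=[BusRd]  L2: P0=I P1=E P2=I P3=I  mem[L2]=50
3. P1: store L0 := 27  bus=[BusRdX]  L0: P0=I P1=M P2=I P3=I  mem[L0]=30
4. P0: load  L1  bus=[BusRd]  L1: P0=S P1=I P2=I P3=O  mem[L1]=60
5. P0: store L0 := 11  bus=[BusRdX,Flush]  L0: P0=M P1=I P2=I P3=I  mem[L0]=27
6. P2: store L1 := 42  bus=[BusRdX,Flush]  L1: P0=I P1=I P2=M P3=I  mem[L1]=22
7. P0: store L0 := 36  bus=[-]  L0: P0=M P1=I P2=I P3=I  mem[L0]=27
8. P2: store L1 := 76  bus=[-]  L1: P0=I P1=I P2=M P3=I  mem[L1]=22
9. P3: store L2 := 80  bus=[BusRdX]  L2: P0=I P1=I P2=I P3=M  mem[L2]=50

bus = none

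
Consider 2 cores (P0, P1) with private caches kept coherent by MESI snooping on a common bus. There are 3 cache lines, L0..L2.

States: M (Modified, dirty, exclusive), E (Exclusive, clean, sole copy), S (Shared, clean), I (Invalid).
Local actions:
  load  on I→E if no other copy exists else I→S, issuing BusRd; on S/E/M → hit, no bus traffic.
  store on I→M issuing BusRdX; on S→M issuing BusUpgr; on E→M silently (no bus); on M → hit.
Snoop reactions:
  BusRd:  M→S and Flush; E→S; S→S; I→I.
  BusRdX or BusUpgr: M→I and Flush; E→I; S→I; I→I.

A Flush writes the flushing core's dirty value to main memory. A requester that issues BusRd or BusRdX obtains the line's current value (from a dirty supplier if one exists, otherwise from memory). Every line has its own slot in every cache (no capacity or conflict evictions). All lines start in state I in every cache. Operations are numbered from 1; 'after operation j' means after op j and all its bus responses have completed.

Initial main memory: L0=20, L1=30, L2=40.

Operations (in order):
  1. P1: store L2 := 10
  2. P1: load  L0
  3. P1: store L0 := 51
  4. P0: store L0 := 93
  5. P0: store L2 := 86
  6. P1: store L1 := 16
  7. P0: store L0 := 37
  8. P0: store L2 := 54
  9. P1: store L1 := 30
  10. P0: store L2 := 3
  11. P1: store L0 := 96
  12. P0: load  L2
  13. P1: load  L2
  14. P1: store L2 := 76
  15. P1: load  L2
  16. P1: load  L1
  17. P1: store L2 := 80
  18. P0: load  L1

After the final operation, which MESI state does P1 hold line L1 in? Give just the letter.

state = S

  op1 P1: store L2 := 10 → I/M on L2; bus BusRdX; mem=40
  op2 P1: load  L0 → I/E on L0; bus BusRd; mem=20
  op3 P1: store L0 := 51 → I/M on L0; bus (none); mem=20
  op4 P0: store L0 := 93 → M/I on L0; bus BusRdX Flush; mem=51
  op5 P0: store L2 := 86 → M/I on L2; bus BusRdX Flush; mem=10
  op6 P1: store L1 := 16 → I/M on L1; bus BusRdX; mem=30
  op7 P0: store L0 := 37 → M/I on L0; bus (none); mem=51
  op8 P0: store L2 := 54 → M/I on L2; bus (none); mem=10
  op9 P1: store L1 := 30 → I/M on L1; bus (none); mem=30
  op10 P0: store L2 := 3 → M/I on L2; bus (none); mem=10
  op11 P1: store L0 := 96 → I/M on L0; bus BusRdX Flush; mem=37
  op12 P0: load  L2 → M/I on L2; bus (none); mem=10
  op13 P1: load  L2 → S/S on L2; bus BusRd Flush; mem=3
  op14 P1: store L2 := 76 → I/M on L2; bus BusUpgr; mem=3
  op15 P1: load  L2 → I/M on L2; bus (none); mem=3
  op16 P1: load  L1 → I/M on L1; bus (none); mem=30
  op17 P1: store L2 := 80 → I/M on L2; bus (none); mem=3
  op18 P0: load  L1 → S/S on L1; bus BusRd Flush; mem=30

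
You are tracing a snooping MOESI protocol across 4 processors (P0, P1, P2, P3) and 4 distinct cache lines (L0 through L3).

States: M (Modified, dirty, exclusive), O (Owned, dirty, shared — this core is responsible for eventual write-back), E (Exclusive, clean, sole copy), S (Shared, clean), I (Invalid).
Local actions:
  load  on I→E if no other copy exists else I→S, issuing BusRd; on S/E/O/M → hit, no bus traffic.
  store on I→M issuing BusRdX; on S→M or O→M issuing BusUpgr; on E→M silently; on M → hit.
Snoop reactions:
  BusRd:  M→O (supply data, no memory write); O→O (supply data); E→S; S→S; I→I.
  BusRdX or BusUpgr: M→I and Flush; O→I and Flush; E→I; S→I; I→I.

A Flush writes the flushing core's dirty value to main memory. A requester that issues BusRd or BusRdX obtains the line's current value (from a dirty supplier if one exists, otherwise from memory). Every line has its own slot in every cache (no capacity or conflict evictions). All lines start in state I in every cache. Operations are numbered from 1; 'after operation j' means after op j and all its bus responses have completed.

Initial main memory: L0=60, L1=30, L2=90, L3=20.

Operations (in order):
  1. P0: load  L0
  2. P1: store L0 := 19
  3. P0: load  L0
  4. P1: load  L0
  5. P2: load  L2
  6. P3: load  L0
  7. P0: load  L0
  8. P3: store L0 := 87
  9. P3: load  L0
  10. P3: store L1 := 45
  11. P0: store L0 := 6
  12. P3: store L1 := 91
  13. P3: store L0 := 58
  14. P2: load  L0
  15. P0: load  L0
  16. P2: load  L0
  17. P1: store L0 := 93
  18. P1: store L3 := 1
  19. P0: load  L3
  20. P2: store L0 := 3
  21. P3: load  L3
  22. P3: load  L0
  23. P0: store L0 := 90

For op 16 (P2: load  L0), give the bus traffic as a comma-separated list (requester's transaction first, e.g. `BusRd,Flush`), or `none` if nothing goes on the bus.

[1] P0: load  L0 | P0:E(60), P1:I, P2:I, P3:I | bus: BusRd
[2] P1: store L0 := 19 | P0:I, P1:M(19), P2:I, P3:I | bus: BusRdX
[3] P0: load  L0 | P0:S(19), P1:O(19), P2:I, P3:I | bus: BusRd
[4] P1: load  L0 | P0:S(19), P1:O(19), P2:I, P3:I | bus: none
[5] P2: load  L2 | P0:I, P1:I, P2:E(90), P3:I | bus: BusRd
[6] P3: load  L0 | P0:S(19), P1:O(19), P2:I, P3:S(19) | bus: BusRd
[7] P0: load  L0 | P0:S(19), P1:O(19), P2:I, P3:S(19) | bus: none
[8] P3: store L0 := 87 | P0:I, P1:I, P2:I, P3:M(87) | bus: BusUpgr,Flush
[9] P3: load  L0 | P0:I, P1:I, P2:I, P3:M(87) | bus: none
[10] P3: store L1 := 45 | P0:I, P1:I, P2:I, P3:M(45) | bus: BusRdX
[11] P0: store L0 := 6 | P0:M(6), P1:I, P2:I, P3:I | bus: BusRdX,Flush
[12] P3: store L1 := 91 | P0:I, P1:I, P2:I, P3:M(91) | bus: none
[13] P3: store L0 := 58 | P0:I, P1:I, P2:I, P3:M(58) | bus: BusRdX,Flush
[14] P2: load  L0 | P0:I, P1:I, P2:S(58), P3:O(58) | bus: BusRd
[15] P0: load  L0 | P0:S(58), P1:I, P2:S(58), P3:O(58) | bus: BusRd
[16] P2: load  L0 | P0:S(58), P1:I, P2:S(58), P3:O(58) | bus: none
[17] P1: store L0 := 93 | P0:I, P1:M(93), P2:I, P3:I | bus: BusRdX,Flush
[18] P1: store L3 := 1 | P0:I, P1:M(1), P2:I, P3:I | bus: BusRdX
[19] P0: load  L3 | P0:S(1), P1:O(1), P2:I, P3:I | bus: BusRd
[20] P2: store L0 := 3 | P0:I, P1:I, P2:M(3), P3:I | bus: BusRdX,Flush
[21] P3: load  L3 | P0:S(1), P1:O(1), P2:I, P3:S(1) | bus: BusRd
[22] P3: load  L0 | P0:I, P1:I, P2:O(3), P3:S(3) | bus: BusRd
[23] P0: store L0 := 90 | P0:M(90), P1:I, P2:I, P3:I | bus: BusRdX,Flush

bus = none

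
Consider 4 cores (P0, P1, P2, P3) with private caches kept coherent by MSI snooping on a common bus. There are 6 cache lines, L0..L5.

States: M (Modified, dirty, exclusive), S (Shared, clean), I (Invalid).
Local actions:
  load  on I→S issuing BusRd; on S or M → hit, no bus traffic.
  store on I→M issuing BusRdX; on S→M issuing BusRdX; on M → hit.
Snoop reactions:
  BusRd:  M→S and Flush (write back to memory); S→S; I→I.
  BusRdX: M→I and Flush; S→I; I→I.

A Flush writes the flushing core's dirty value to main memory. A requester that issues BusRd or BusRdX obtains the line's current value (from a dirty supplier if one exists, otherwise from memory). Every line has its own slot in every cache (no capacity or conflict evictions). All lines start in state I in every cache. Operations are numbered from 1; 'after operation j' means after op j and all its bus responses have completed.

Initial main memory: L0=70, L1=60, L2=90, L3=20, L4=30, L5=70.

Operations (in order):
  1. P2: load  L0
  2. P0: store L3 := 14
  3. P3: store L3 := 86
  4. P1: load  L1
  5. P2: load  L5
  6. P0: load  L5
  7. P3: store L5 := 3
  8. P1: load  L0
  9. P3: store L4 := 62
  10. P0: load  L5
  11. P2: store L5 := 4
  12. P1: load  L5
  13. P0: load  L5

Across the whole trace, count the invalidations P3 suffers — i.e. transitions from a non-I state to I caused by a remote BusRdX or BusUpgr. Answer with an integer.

invalidations = 1

step 1: P2: load  L0  ⟶  IISI  (L0)  txn=BusRd  M[L0]=70
step 2: P0: store L3 := 14  ⟶  MIII  (L3)  txn=BusRdX  M[L3]=20
step 3: P3: store L3 := 86  ⟶  IIIM  (L3)  txn=BusRdX+Flush  M[L3]=14
step 4: P1: load  L1  ⟶  ISII  (L1)  txn=BusRd  M[L1]=60
step 5: P2: load  L5  ⟶  IISI  (L5)  txn=BusRd  M[L5]=70
step 6: P0: load  L5  ⟶  SISI  (L5)  txn=BusRd  M[L5]=70
step 7: P3: store L5 := 3  ⟶  IIIM  (L5)  txn=BusRdX  M[L5]=70
step 8: P1: load  L0  ⟶  ISSI  (L0)  txn=BusRd  M[L0]=70
step 9: P3: store L4 := 62  ⟶  IIIM  (L4)  txn=BusRdX  M[L4]=30
step 10: P0: load  L5  ⟶  SIIS  (L5)  txn=BusRd+Flush  M[L5]=3
step 11: P2: store L5 := 4  ⟶  IIMI  (L5)  txn=BusRdX  M[L5]=3
step 12: P1: load  L5  ⟶  ISSI  (L5)  txn=BusRd+Flush  M[L5]=4
step 13: P0: load  L5  ⟶  SSSI  (L5)  txn=BusRd  M[L5]=4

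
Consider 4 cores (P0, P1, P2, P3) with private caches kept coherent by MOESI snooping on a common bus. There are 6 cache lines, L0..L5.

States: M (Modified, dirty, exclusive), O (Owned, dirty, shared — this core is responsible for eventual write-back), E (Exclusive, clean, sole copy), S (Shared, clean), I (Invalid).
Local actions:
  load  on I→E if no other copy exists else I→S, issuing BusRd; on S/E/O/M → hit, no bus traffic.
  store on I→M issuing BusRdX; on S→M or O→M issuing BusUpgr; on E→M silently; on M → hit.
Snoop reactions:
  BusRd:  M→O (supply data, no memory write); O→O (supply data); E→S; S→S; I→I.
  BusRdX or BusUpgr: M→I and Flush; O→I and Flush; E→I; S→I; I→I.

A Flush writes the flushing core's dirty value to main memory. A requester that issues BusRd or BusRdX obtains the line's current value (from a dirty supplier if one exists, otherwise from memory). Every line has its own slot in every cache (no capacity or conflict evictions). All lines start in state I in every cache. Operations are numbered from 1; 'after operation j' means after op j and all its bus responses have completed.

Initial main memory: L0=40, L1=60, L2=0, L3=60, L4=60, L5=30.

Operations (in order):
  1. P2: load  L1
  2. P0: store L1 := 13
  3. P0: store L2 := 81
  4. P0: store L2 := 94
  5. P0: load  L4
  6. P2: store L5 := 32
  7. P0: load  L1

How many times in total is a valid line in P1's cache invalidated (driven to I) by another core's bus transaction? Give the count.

invalidations = 0

  op1 P2: load  L1 → I/I/E/I on L1; bus BusRd; mem=60
  op2 P0: store L1 := 13 → M/I/I/I on L1; bus BusRdX; mem=60
  op3 P0: store L2 := 81 → M/I/I/I on L2; bus BusRdX; mem=0
  op4 P0: store L2 := 94 → M/I/I/I on L2; bus (none); mem=0
  op5 P0: load  L4 → E/I/I/I on L4; bus BusRd; mem=60
  op6 P2: store L5 := 32 → I/I/M/I on L5; bus BusRdX; mem=30
  op7 P0: load  L1 → M/I/I/I on L1; bus (none); mem=60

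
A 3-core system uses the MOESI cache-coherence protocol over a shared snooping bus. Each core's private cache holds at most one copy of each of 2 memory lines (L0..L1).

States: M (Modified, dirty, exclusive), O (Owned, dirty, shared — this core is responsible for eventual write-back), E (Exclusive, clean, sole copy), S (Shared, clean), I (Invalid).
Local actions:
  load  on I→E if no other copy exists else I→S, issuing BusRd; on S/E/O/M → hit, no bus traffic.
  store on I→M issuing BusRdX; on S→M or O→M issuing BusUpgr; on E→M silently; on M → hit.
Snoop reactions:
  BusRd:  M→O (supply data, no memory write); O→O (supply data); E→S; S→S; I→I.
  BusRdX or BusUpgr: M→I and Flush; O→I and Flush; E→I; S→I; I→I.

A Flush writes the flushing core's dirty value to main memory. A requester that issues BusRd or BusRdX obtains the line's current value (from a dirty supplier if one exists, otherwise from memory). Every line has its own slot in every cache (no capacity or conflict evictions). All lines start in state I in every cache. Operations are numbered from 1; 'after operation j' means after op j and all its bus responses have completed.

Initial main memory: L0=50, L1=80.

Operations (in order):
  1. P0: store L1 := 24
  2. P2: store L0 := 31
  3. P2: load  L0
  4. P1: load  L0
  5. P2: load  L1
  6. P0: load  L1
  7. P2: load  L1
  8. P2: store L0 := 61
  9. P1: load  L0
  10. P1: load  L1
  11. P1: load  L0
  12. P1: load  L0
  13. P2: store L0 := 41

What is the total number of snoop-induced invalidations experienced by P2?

step 1: P0: store L1 := 24  ⟶  MII  (L1)  txn=BusRdX  M[L1]=80
step 2: P2: store L0 := 31  ⟶  IIM  (L0)  txn=BusRdX  M[L0]=50
step 3: P2: load  L0  ⟶  IIM  (L0)  txn=∅  M[L0]=50
step 4: P1: load  L0  ⟶  ISO  (L0)  txn=BusRd  M[L0]=50
step 5: P2: load  L1  ⟶  OIS  (L1)  txn=BusRd  M[L1]=80
step 6: P0: load  L1  ⟶  OIS  (L1)  txn=∅  M[L1]=80
step 7: P2: load  L1  ⟶  OIS  (L1)  txn=∅  M[L1]=80
step 8: P2: store L0 := 61  ⟶  IIM  (L0)  txn=BusUpgr  M[L0]=50
step 9: P1: load  L0  ⟶  ISO  (L0)  txn=BusRd  M[L0]=50
step 10: P1: load  L1  ⟶  OSS  (L1)  txn=BusRd  M[L1]=80
step 11: P1: load  L0  ⟶  ISO  (L0)  txn=∅  M[L0]=50
step 12: P1: load  L0  ⟶  ISO  (L0)  txn=∅  M[L0]=50
step 13: P2: store L0 := 41  ⟶  IIM  (L0)  txn=BusUpgr  M[L0]=50

invalidations = 0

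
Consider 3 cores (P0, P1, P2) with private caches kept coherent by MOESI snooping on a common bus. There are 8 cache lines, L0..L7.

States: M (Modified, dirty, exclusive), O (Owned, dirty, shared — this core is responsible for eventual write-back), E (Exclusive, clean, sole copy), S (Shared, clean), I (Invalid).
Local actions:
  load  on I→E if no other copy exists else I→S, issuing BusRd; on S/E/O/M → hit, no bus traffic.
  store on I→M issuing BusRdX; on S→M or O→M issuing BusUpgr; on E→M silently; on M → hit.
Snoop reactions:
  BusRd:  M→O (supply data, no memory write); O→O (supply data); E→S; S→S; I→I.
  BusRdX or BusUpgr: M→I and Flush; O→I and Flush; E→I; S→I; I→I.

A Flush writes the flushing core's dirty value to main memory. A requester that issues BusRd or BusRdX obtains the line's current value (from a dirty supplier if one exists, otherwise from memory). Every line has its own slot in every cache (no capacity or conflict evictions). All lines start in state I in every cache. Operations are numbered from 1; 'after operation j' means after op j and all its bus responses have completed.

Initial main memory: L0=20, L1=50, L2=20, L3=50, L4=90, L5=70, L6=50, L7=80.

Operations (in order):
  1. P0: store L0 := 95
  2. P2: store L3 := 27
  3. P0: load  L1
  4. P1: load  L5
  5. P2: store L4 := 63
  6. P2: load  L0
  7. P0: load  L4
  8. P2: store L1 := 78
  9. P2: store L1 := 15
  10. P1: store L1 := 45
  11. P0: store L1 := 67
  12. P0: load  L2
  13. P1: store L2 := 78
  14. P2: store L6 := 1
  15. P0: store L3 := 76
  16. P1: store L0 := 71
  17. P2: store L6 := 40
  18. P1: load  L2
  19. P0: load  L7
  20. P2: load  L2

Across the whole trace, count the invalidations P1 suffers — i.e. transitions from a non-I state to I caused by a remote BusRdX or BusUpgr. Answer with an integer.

  op1 P0: store L0 := 95 → M/I/I on L0; bus BusRdX; mem=20
  op2 P2: store L3 := 27 → I/I/M on L3; bus BusRdX; mem=50
  op3 P0: load  L1 → E/I/I on L1; bus BusRd; mem=50
  op4 P1: load  L5 → I/E/I on L5; bus BusRd; mem=70
  op5 P2: store L4 := 63 → I/I/M on L4; bus BusRdX; mem=90
  op6 P2: load  L0 → O/I/S on L0; bus BusRd; mem=20
  op7 P0: load  L4 → S/I/O on L4; bus BusRd; mem=90
  op8 P2: store L1 := 78 → I/I/M on L1; bus BusRdX; mem=50
  op9 P2: store L1 := 15 → I/I/M on L1; bus (none); mem=50
  op10 P1: store L1 := 45 → I/M/I on L1; bus BusRdX Flush; mem=15
  op11 P0: store L1 := 67 → M/I/I on L1; bus BusRdX Flush; mem=45
  op12 P0: load  L2 → E/I/I on L2; bus BusRd; mem=20
  op13 P1: store L2 := 78 → I/M/I on L2; bus BusRdX; mem=20
  op14 P2: store L6 := 1 → I/I/M on L6; bus BusRdX; mem=50
  op15 P0: store L3 := 76 → M/I/I on L3; bus BusRdX Flush; mem=27
  op16 P1: store L0 := 71 → I/M/I on L0; bus BusRdX Flush; mem=95
  op17 P2: store L6 := 40 → I/I/M on L6; bus (none); mem=50
  op18 P1: load  L2 → I/M/I on L2; bus (none); mem=20
  op19 P0: load  L7 → E/I/I on L7; bus BusRd; mem=80
  op20 P2: load  L2 → I/O/S on L2; bus BusRd; mem=20

invalidations = 1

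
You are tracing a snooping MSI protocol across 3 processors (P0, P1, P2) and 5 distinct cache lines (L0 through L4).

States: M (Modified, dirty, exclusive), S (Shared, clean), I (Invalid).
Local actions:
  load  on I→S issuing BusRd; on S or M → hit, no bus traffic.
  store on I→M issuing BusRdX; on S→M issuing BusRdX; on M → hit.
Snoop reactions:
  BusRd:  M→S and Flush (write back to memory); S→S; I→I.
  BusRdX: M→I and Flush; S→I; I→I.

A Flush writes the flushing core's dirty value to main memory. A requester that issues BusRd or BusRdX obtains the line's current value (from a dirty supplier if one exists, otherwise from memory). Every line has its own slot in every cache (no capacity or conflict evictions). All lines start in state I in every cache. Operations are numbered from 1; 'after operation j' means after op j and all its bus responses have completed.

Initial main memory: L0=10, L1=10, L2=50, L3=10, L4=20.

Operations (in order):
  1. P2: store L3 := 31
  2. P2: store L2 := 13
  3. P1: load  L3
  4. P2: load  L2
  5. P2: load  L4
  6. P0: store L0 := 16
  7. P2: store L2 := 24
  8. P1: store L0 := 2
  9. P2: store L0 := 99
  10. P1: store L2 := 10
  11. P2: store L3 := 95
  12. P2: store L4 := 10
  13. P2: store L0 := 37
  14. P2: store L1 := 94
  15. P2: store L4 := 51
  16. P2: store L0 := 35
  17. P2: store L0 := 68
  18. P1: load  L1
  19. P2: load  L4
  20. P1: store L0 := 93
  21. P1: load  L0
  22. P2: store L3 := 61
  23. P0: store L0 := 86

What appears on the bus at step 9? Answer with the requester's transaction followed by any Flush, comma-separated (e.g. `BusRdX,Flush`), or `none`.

bus = BusRdX,Flush

  op1 P2: store L3 := 31 → I/I/M on L3; bus BusRdX; mem=10
  op2 P2: store L2 := 13 → I/I/M on L2; bus BusRdX; mem=50
  op3 P1: load  L3 → I/S/S on L3; bus BusRd Flush; mem=31
  op4 P2: load  L2 → I/I/M on L2; bus (none); mem=50
  op5 P2: load  L4 → I/I/S on L4; bus BusRd; mem=20
  op6 P0: store L0 := 16 → M/I/I on L0; bus BusRdX; mem=10
  op7 P2: store L2 := 24 → I/I/M on L2; bus (none); mem=50
  op8 P1: store L0 := 2 → I/M/I on L0; bus BusRdX Flush; mem=16
  op9 P2: store L0 := 99 → I/I/M on L0; bus BusRdX Flush; mem=2
  op10 P1: store L2 := 10 → I/M/I on L2; bus BusRdX Flush; mem=24
  op11 P2: store L3 := 95 → I/I/M on L3; bus BusRdX; mem=31
  op12 P2: store L4 := 10 → I/I/M on L4; bus BusRdX; mem=20
  op13 P2: store L0 := 37 → I/I/M on L0; bus (none); mem=2
  op14 P2: store L1 := 94 → I/I/M on L1; bus BusRdX; mem=10
  op15 P2: store L4 := 51 → I/I/M on L4; bus (none); mem=20
  op16 P2: store L0 := 35 → I/I/M on L0; bus (none); mem=2
  op17 P2: store L0 := 68 → I/I/M on L0; bus (none); mem=2
  op18 P1: load  L1 → I/S/S on L1; bus BusRd Flush; mem=94
  op19 P2: load  L4 → I/I/M on L4; bus (none); mem=20
  op20 P1: store L0 := 93 → I/M/I on L0; bus BusRdX Flush; mem=68
  op21 P1: load  L0 → I/M/I on L0; bus (none); mem=68
  op22 P2: store L3 := 61 → I/I/M on L3; bus (none); mem=31
  op23 P0: store L0 := 86 → M/I/I on L0; bus BusRdX Flush; mem=93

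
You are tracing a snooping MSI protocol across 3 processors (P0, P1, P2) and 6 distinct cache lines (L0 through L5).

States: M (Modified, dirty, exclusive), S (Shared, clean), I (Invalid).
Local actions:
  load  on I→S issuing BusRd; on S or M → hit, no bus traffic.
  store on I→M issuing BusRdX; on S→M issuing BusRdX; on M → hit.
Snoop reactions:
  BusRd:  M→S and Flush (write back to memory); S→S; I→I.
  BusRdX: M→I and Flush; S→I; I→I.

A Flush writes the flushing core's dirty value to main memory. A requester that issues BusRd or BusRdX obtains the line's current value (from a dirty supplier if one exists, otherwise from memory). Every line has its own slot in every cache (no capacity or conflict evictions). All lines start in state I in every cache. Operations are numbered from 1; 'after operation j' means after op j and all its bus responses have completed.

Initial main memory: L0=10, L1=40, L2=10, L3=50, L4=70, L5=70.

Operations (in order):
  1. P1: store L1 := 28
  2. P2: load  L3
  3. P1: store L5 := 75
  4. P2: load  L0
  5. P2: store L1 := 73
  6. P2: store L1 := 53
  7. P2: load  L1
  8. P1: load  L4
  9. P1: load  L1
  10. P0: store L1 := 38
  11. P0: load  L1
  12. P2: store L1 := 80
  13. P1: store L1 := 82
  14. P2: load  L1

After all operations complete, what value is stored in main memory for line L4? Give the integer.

memory[L4] = 70

step 1: P1: store L1 := 28  ⟶  IMI  (L1)  txn=BusRdX  M[L1]=40
step 2: P2: load  L3  ⟶  IIS  (L3)  txn=BusRd  M[L3]=50
step 3: P1: store L5 := 75  ⟶  IMI  (L5)  txn=BusRdX  M[L5]=70
step 4: P2: load  L0  ⟶  IIS  (L0)  txn=BusRd  M[L0]=10
step 5: P2: store L1 := 73  ⟶  IIM  (L1)  txn=BusRdX+Flush  M[L1]=28
step 6: P2: store L1 := 53  ⟶  IIM  (L1)  txn=∅  M[L1]=28
step 7: P2: load  L1  ⟶  IIM  (L1)  txn=∅  M[L1]=28
step 8: P1: load  L4  ⟶  ISI  (L4)  txn=BusRd  M[L4]=70
step 9: P1: load  L1  ⟶  ISS  (L1)  txn=BusRd+Flush  M[L1]=53
step 10: P0: store L1 := 38  ⟶  MII  (L1)  txn=BusRdX  M[L1]=53
step 11: P0: load  L1  ⟶  MII  (L1)  txn=∅  M[L1]=53
step 12: P2: store L1 := 80  ⟶  IIM  (L1)  txn=BusRdX+Flush  M[L1]=38
step 13: P1: store L1 := 82  ⟶  IMI  (L1)  txn=BusRdX+Flush  M[L1]=80
step 14: P2: load  L1  ⟶  ISS  (L1)  txn=BusRd+Flush  M[L1]=82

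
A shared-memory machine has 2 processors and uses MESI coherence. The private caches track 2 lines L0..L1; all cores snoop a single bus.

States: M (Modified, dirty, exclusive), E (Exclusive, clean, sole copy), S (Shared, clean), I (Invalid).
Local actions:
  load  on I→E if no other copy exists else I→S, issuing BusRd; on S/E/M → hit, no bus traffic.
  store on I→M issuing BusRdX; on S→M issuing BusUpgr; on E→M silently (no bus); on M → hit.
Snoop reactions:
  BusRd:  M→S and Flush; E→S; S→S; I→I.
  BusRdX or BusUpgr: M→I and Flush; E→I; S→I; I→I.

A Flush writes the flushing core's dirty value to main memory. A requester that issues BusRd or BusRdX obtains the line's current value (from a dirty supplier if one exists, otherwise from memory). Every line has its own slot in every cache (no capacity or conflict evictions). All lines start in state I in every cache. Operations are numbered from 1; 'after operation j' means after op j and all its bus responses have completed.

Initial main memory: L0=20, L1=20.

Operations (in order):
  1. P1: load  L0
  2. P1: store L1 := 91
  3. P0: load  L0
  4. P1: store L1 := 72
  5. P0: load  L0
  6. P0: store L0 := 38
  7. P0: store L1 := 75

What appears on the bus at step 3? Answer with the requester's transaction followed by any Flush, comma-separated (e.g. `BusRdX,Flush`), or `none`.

1. P1: load  L0  bus=[BusRd]  L0: P0=I P1=E  mem[L0]=20
2. P1: store L1 := 91  bus=[BusRdX]  L1: P0=I P1=M  mem[L1]=20
3. P0: load  L0  bus=[BusRd]  L0: P0=S P1=S  mem[L0]=20
4. P1: store L1 := 72  bus=[-]  L1: P0=I P1=M  mem[L1]=20
5. P0: load  L0  bus=[-]  L0: P0=S P1=S  mem[L0]=20
6. P0: store L0 := 38  bus=[BusUpgr]  L0: P0=M P1=I  mem[L0]=20
7. P0: store L1 := 75  bus=[BusRdX,Flush]  L1: P0=M P1=I  mem[L1]=72

bus = BusRd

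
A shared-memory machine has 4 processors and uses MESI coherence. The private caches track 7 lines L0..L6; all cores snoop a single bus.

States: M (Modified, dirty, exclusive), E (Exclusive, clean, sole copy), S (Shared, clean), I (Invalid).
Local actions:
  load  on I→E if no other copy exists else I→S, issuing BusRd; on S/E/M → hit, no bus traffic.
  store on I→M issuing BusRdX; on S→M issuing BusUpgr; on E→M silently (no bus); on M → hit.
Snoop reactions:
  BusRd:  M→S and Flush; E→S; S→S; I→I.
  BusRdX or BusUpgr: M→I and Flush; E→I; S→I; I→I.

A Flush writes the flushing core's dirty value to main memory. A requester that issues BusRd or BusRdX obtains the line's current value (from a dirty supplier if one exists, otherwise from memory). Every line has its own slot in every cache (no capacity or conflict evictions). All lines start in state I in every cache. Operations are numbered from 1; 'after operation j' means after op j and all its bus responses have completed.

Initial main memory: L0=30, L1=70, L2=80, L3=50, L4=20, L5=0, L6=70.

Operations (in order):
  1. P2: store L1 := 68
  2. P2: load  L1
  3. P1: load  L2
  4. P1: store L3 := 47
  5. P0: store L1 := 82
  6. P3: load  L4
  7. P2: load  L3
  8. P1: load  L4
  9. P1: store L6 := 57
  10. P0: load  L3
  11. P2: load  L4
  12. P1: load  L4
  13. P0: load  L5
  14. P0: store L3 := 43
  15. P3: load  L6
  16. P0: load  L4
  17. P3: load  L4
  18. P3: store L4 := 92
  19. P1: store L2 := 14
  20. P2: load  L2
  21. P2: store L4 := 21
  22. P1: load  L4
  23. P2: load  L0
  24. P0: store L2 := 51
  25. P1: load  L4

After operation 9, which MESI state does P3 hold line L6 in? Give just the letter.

state = I

[1] P2: store L1 := 68 | P0:I, P1:I, P2:M(68), P3:I | bus: BusRdX
[2] P2: load  L1 | P0:I, P1:I, P2:M(68), P3:I | bus: none
[3] P1: load  L2 | P0:I, P1:E(80), P2:I, P3:I | bus: BusRd
[4] P1: store L3 := 47 | P0:I, P1:M(47), P2:I, P3:I | bus: BusRdX
[5] P0: store L1 := 82 | P0:M(82), P1:I, P2:I, P3:I | bus: BusRdX,Flush
[6] P3: load  L4 | P0:I, P1:I, P2:I, P3:E(20) | bus: BusRd
[7] P2: load  L3 | P0:I, P1:S(47), P2:S(47), P3:I | bus: BusRd,Flush
[8] P1: load  L4 | P0:I, P1:S(20), P2:I, P3:S(20) | bus: BusRd
[9] P1: store L6 := 57 | P0:I, P1:M(57), P2:I, P3:I | bus: BusRdX
[10] P0: load  L3 | P0:S(47), P1:S(47), P2:S(47), P3:I | bus: BusRd
[11] P2: load  L4 | P0:I, P1:S(20), P2:S(20), P3:S(20) | bus: BusRd
[12] P1: load  L4 | P0:I, P1:S(20), P2:S(20), P3:S(20) | bus: none
[13] P0: load  L5 | P0:E(0), P1:I, P2:I, P3:I | bus: BusRd
[14] P0: store L3 := 43 | P0:M(43), P1:I, P2:I, P3:I | bus: BusUpgr
[15] P3: load  L6 | P0:I, P1:S(57), P2:I, P3:S(57) | bus: BusRd,Flush
[16] P0: load  L4 | P0:S(20), P1:S(20), P2:S(20), P3:S(20) | bus: BusRd
[17] P3: load  L4 | P0:S(20), P1:S(20), P2:S(20), P3:S(20) | bus: none
[18] P3: store L4 := 92 | P0:I, P1:I, P2:I, P3:M(92) | bus: BusUpgr
[19] P1: store L2 := 14 | P0:I, P1:M(14), P2:I, P3:I | bus: none
[20] P2: load  L2 | P0:I, P1:S(14), P2:S(14), P3:I | bus: BusRd,Flush
[21] P2: store L4 := 21 | P0:I, P1:I, P2:M(21), P3:I | bus: BusRdX,Flush
[22] P1: load  L4 | P0:I, P1:S(21), P2:S(21), P3:I | bus: BusRd,Flush
[23] P2: load  L0 | P0:I, P1:I, P2:E(30), P3:I | bus: BusRd
[24] P0: store L2 := 51 | P0:M(51), P1:I, P2:I, P3:I | bus: BusRdX
[25] P1: load  L4 | P0:I, P1:S(21), P2:S(21), P3:I | bus: none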